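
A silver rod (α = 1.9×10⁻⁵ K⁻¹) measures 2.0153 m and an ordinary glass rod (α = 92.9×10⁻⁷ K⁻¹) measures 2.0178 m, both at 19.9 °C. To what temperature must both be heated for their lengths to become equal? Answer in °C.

Equal length when α₁L₁ΔT − α₂L₂ΔT = L₂ − L₁ = 2.50×10⁻³ m
α₁L₁ = 3.82907×10⁻⁵, α₂L₂ = 1.8745362×10⁻⁵ → Δ(αL) = 1.9545338×10⁻⁵ m/K
ΔT = 2.50×10⁻³ / 1.9545338×10⁻⁵ = 127.908 K, so T = 19.9 + 127.908 = 147.808 °C

T = 147.8 °C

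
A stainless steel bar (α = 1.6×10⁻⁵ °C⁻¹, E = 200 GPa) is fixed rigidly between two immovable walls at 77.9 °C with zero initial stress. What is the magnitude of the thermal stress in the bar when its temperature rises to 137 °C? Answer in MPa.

σ = 189 MPa

Fully constrained: the free strain ε = αΔT is blocked, so σ = Eε = EαΔT.
|ΔT| = 59.1 K
σ = 200×10⁹ × 1.6×10⁻⁵ × 59.1 = 1.89×10⁸ Pa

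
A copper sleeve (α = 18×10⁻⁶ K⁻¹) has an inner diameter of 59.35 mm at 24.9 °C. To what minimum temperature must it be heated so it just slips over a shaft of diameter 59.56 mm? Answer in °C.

T = 221 °C

Required Δd = 59.56 − 59.35 = 0.21 mm
Δd = αd₀ΔT ⇒ ΔT = Δd/(αd₀) = 0.21 / (18×10⁻⁶ × 59.35) = 196.57 K
T_min = 24.9 + 196.57 = 221.47 °C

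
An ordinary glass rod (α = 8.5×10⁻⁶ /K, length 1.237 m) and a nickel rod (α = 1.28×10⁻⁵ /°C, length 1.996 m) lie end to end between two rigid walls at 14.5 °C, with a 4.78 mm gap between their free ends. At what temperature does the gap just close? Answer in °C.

T = 147 °C

Gap closes when ΔL₁ + ΔL₂ = 4.78 mm = 4.78×10⁻³ m
(α₁L₁ + α₂L₂)ΔT = g
α₁L₁ + α₂L₂ = 8.5×10⁻⁶×1.237 + 1.28×10⁻⁵×1.996 = 3.60633×10⁻⁵ m/K
ΔT = 4.78×10⁻³ / 3.60633×10⁻⁵ = 132.54 K
T = 14.5 + 132.54 = 147.04 °C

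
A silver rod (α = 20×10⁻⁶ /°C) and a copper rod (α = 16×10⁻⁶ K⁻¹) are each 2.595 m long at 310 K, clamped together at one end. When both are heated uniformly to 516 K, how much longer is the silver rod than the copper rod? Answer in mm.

2.14 mm

ΔT = 206 K
silver: ΔL = 20×10⁻⁶ × 2.595 m × 206 = 1.0691×10⁻² m = 10.691 mm
copper: ΔL = 16×10⁻⁶ × 2.595 m × 206 = 8.5531×10⁻³ m = 8.5531 mm
difference = 10.691 − 8.5531 = 2.1379 mm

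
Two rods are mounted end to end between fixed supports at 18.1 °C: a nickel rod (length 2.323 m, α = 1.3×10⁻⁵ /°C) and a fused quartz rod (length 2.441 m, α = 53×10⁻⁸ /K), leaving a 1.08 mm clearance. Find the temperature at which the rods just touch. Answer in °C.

T = 52.4 °C

Gap closes when ΔL₁ + ΔL₂ = 1.08 mm = 1.08×10⁻³ m
(α₁L₁ + α₂L₂)ΔT = g
α₁L₁ + α₂L₂ = 1.3×10⁻⁵×2.323 + 53×10⁻⁸×2.441 = 3.149273×10⁻⁵ m/K
ΔT = 1.08×10⁻³ / 3.149273×10⁻⁵ = 34.294 K
T = 18.1 + 34.294 = 52.394 °C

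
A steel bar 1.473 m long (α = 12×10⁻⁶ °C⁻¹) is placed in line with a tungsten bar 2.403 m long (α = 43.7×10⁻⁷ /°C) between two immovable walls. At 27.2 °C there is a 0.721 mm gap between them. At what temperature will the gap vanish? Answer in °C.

Gap closes when ΔL₁ + ΔL₂ = 0.721 mm = 7.21×10⁻⁴ m
(α₁L₁ + α₂L₂)ΔT = g
α₁L₁ + α₂L₂ = 12×10⁻⁶×1.473 + 43.7×10⁻⁷×2.403 = 2.817711×10⁻⁵ m/K
ΔT = 7.21×10⁻⁴ / 2.817711×10⁻⁵ = 25.588 K
T = 27.2 + 25.588 = 52.788 °C

T = 52.8 °C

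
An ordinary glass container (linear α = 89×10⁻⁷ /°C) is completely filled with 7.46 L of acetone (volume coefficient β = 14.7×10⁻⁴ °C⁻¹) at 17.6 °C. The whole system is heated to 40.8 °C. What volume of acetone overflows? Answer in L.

0.250 L

The container also expands: β_container ≈ 3α = 2.67×10⁻⁵ /K
Net overflow = V₀(β_liq − 3α_cont)ΔT
β − 3α = 1.47×10⁻³ − 2.67×10⁻⁵ = 1.4433×10⁻³ /K; ΔT = 23.2 K
ΔV = 7.46 × 1.4433×10⁻³ × 23.2 = 0.250 L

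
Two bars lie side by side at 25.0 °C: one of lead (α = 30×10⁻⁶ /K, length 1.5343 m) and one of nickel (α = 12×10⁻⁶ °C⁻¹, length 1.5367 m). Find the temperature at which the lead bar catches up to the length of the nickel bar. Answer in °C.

L₁(1 + α₁ΔT) = L₂(1 + α₂ΔT) ⇒ ΔT = (L₂ − L₁)/(α₁L₁ − α₂L₂)
L₂ − L₁ = 1.5367 − 1.5343 = 2.40×10⁻³ m
α₁L₁ − α₂L₂ = 30×10⁻⁶×1.5343 − 12×10⁻⁶×1.5367 = 2.75886×10⁻⁵ m/K
ΔT = 2.40×10⁻³ / 2.75886×10⁻⁵ = 86.992 K
T = 25.0 + 86.992 = 111.992 °C

T = 112.0 °C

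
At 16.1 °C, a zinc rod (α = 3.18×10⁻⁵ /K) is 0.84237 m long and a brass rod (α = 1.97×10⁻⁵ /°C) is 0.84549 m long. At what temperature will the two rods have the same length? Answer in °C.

L₁(1 + α₁ΔT) = L₂(1 + α₂ΔT) ⇒ ΔT = (L₂ − L₁)/(α₁L₁ − α₂L₂)
L₂ − L₁ = 0.84549 − 0.84237 = 3.12×10⁻³ m
α₁L₁ − α₂L₂ = 3.18×10⁻⁵×0.84237 − 1.97×10⁻⁵×0.84549 = 1.0131213×10⁻⁵ m/K
ΔT = 3.12×10⁻³ / 1.0131213×10⁻⁵ = 307.959 K
T = 16.1 + 307.959 = 324.059 °C

T = 324.1 °C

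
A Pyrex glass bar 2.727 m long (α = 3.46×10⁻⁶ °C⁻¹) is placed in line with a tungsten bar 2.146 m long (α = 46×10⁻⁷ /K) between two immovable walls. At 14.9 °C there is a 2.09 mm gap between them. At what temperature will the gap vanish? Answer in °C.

α₁L₁ = 9.43542×10⁻⁶ m/K, α₂L₂ = 9.8716×10⁻⁶ m/K → total 1.930702×10⁻⁵ m/K
ΔT = g/(α₁L₁+α₂L₂) = 2.09×10⁻³ / 1.930702×10⁻⁵ = 108.25 K
T = 14.9 + 108.25 = 123.15 °C

T = 123 °C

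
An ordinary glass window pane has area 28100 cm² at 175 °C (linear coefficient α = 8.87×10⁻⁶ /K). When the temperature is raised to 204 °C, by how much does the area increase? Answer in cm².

ΔA = 14.5 cm²

Area coefficient ≈ 2α; |ΔT| = 29 K
ΔA = 2αA₀ΔT = 2(8.87×10⁻⁶)(28100)(29) = 14.5 cm²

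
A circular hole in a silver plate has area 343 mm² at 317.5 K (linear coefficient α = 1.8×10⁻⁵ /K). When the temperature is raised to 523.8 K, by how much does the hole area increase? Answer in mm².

Area coefficient ≈ 2α; |ΔT| = 206.3 K
ΔA = 2αA₀ΔT = 2(1.8×10⁻⁵)(343)(206.3) = 2.55 mm²

ΔA = 2.55 mm²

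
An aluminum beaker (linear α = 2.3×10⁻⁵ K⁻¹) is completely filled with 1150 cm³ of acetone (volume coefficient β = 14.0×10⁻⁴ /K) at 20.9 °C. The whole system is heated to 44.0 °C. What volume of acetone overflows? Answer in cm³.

The beaker also expands: β_container ≈ 3α = 6.9×10⁻⁵ /K
Net overflow = V₀(β_liq − 3α_cont)ΔT
β − 3α = 1.40×10⁻³ − 6.9×10⁻⁵ = 1.331×10⁻³ /K; ΔT = 23.1 K
ΔV = 1150 × 1.331×10⁻³ × 23.1 = 35.4 cm³

35.4 cm³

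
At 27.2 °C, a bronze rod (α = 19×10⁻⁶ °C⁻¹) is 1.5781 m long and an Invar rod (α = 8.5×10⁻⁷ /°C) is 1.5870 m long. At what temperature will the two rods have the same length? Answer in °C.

T = 338.0 °C

Equal length when α₁L₁ΔT − α₂L₂ΔT = L₂ − L₁ = 8.90×10⁻³ m
α₁L₁ = 2.99839×10⁻⁵, α₂L₂ = 1.34895×10⁻⁶ → Δ(αL) = 2.863495×10⁻⁵ m/K
ΔT = 8.90×10⁻³ / 2.863495×10⁻⁵ = 310.809 K, so T = 27.2 + 310.809 = 338.009 °C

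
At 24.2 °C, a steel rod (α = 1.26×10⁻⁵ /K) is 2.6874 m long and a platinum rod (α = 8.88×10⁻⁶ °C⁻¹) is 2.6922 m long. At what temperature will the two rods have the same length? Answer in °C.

T = 506.4 °C

Equal length when α₁L₁ΔT − α₂L₂ΔT = L₂ − L₁ = 4.80×10⁻³ m
α₁L₁ = 3.386124×10⁻⁵, α₂L₂ = 2.3906736×10⁻⁵ → Δ(αL) = 9.954504×10⁻⁶ m/K
ΔT = 4.80×10⁻³ / 9.954504×10⁻⁶ = 482.194 K, so T = 24.2 + 482.194 = 506.394 °C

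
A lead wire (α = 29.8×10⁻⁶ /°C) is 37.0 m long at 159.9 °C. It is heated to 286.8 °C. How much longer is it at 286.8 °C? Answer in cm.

|ΔT| = |286.8 − 159.9| = 126.9 K
ΔL = αL₀ΔT = (29.8×10⁻⁶)(37.0)(126.9) = 1.40×10⁻¹ m

ΔL = 14.0 cm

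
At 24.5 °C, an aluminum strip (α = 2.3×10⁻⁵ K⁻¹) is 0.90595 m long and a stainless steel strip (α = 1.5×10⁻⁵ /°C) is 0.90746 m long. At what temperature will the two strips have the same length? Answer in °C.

Equal length when α₁L₁ΔT − α₂L₂ΔT = L₂ − L₁ = 1.51×10⁻³ m
α₁L₁ = 2.083685×10⁻⁵, α₂L₂ = 1.36119×10⁻⁵ → Δ(αL) = 7.22495×10⁻⁶ m/K
ΔT = 1.51×10⁻³ / 7.22495×10⁻⁶ = 208.998 K, so T = 24.5 + 208.998 = 233.498 °C

T = 233.5 °C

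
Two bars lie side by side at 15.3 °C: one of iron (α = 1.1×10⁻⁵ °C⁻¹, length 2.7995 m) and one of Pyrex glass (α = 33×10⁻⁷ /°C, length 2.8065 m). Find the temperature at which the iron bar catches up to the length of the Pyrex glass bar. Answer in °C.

L₁(1 + α₁ΔT) = L₂(1 + α₂ΔT) ⇒ ΔT = (L₂ − L₁)/(α₁L₁ − α₂L₂)
L₂ − L₁ = 2.8065 − 2.7995 = 7.00×10⁻³ m
α₁L₁ − α₂L₂ = 1.1×10⁻⁵×2.7995 − 33×10⁻⁷×2.8065 = 2.153305×10⁻⁵ m/K
ΔT = 7.00×10⁻³ / 2.153305×10⁻⁵ = 325.082 K
T = 15.3 + 325.082 = 340.382 °C

T = 340.4 °C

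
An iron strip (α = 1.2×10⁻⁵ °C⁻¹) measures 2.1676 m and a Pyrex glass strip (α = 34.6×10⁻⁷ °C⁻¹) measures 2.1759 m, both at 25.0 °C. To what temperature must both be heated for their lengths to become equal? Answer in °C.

Equal length when α₁L₁ΔT − α₂L₂ΔT = L₂ − L₁ = 8.30×10⁻³ m
α₁L₁ = 2.60112×10⁻⁵, α₂L₂ = 7.528614×10⁻⁶ → Δ(αL) = 1.8482586×10⁻⁵ m/K
ΔT = 8.30×10⁻³ / 1.8482586×10⁻⁵ = 449.071 K, so T = 25.0 + 449.071 = 474.071 °C

T = 474.1 °C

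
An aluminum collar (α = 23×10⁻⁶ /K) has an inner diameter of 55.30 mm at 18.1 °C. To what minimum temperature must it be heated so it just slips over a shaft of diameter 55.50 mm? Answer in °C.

T = 175 °C

Required Δd = 55.50 − 55.30 = 0.20 mm
Δd = αd₀ΔT ⇒ ΔT = Δd/(αd₀) = 0.20 / (23×10⁻⁶ × 55.30) = 157.25 K
T_min = 18.1 + 157.25 = 175.35 °C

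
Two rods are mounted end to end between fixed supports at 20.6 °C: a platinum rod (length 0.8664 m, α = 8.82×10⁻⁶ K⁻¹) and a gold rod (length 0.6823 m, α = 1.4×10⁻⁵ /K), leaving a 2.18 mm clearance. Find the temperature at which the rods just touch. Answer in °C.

T = 147 °C

α₁L₁ = 7.641648×10⁻⁶ m/K, α₂L₂ = 9.5522×10⁻⁶ m/K → total 1.7193848×10⁻⁵ m/K
ΔT = g/(α₁L₁+α₂L₂) = 2.18×10⁻³ / 1.7193848×10⁻⁵ = 126.79 K
T = 20.6 + 126.79 = 147.39 °C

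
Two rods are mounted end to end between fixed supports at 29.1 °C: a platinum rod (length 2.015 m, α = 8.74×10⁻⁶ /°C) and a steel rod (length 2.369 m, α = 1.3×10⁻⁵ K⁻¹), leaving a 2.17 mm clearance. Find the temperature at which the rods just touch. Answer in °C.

T = 73.9 °C

α₁L₁ = 1.76111×10⁻⁵ m/K, α₂L₂ = 3.0797×10⁻⁵ m/K → total 4.84081×10⁻⁵ m/K
ΔT = g/(α₁L₁+α₂L₂) = 2.17×10⁻³ / 4.84081×10⁻⁵ = 44.827 K
T = 29.1 + 44.827 = 73.927 °C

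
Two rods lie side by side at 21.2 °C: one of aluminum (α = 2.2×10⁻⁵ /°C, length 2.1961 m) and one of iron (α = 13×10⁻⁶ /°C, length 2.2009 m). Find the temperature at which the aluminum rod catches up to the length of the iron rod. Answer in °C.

T = 264.8 °C

L₁(1 + α₁ΔT) = L₂(1 + α₂ΔT) ⇒ ΔT = (L₂ − L₁)/(α₁L₁ − α₂L₂)
L₂ − L₁ = 2.2009 − 2.1961 = 4.80×10⁻³ m
α₁L₁ − α₂L₂ = 2.2×10⁻⁵×2.1961 − 13×10⁻⁶×2.2009 = 1.97025×10⁻⁵ m/K
ΔT = 4.80×10⁻³ / 1.97025×10⁻⁵ = 243.624 K
T = 21.2 + 243.624 = 264.824 °C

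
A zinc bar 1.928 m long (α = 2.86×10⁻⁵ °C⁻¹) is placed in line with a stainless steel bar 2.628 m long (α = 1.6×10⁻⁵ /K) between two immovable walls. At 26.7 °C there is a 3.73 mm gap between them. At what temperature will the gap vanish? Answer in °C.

Gap closes when ΔL₁ + ΔL₂ = 3.73 mm = 3.73×10⁻³ m
(α₁L₁ + α₂L₂)ΔT = g
α₁L₁ + α₂L₂ = 2.86×10⁻⁵×1.928 + 1.6×10⁻⁵×2.628 = 9.71888×10⁻⁵ m/K
ΔT = 3.73×10⁻³ / 9.71888×10⁻⁵ = 38.379 K
T = 26.7 + 38.379 = 65.079 °C

T = 65.1 °C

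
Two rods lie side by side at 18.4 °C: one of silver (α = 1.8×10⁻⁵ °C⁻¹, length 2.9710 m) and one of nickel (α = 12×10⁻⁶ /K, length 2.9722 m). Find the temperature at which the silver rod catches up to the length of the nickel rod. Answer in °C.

T = 85.77 °C

Equal length when α₁L₁ΔT − α₂L₂ΔT = L₂ − L₁ = 1.20×10⁻³ m
α₁L₁ = 5.3478×10⁻⁵, α₂L₂ = 3.56664×10⁻⁵ → Δ(αL) = 1.78116×10⁻⁵ m/K
ΔT = 1.20×10⁻³ / 1.78116×10⁻⁵ = 67.3718 K, so T = 18.4 + 67.3718 = 85.7718 °C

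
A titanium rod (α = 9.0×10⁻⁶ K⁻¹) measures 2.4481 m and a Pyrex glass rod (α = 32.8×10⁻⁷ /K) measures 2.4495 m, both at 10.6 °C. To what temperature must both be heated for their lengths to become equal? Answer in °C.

T = 110.6 °C

Equal length when α₁L₁ΔT − α₂L₂ΔT = L₂ − L₁ = 1.40×10⁻³ m
α₁L₁ = 2.20329×10⁻⁵, α₂L₂ = 8.03436×10⁻⁶ → Δ(αL) = 1.399854×10⁻⁵ m/K
ΔT = 1.40×10⁻³ / 1.399854×10⁻⁵ = 100.010 K, so T = 10.6 + 100.010 = 110.610 °C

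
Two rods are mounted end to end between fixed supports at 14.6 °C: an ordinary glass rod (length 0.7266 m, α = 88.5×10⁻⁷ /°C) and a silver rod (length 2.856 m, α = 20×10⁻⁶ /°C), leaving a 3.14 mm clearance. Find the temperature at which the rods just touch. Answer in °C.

Gap closes when ΔL₁ + ΔL₂ = 3.14 mm = 3.14×10⁻³ m
(α₁L₁ + α₂L₂)ΔT = g
α₁L₁ + α₂L₂ = 88.5×10⁻⁷×0.7266 + 20×10⁻⁶×2.856 = 6.355041×10⁻⁵ m/K
ΔT = 3.14×10⁻³ / 6.355041×10⁻⁵ = 49.410 K
T = 14.6 + 49.410 = 64.010 °C

T = 64.0 °C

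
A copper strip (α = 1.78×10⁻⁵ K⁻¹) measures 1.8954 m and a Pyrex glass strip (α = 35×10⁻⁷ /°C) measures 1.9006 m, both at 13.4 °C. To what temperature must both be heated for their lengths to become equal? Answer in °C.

Equal length when α₁L₁ΔT − α₂L₂ΔT = L₂ − L₁ = 5.20×10⁻³ m
α₁L₁ = 3.373812×10⁻⁵, α₂L₂ = 6.6521×10⁻⁶ → Δ(αL) = 2.708602×10⁻⁵ m/K
ΔT = 5.20×10⁻³ / 2.708602×10⁻⁵ = 191.981 K, so T = 13.4 + 191.981 = 205.381 °C

T = 205.4 °C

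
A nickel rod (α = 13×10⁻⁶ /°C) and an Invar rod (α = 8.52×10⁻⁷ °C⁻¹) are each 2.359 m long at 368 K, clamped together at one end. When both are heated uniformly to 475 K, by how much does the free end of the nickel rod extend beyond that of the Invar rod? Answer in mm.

3.07 mm

ΔT = 107 K
nickel: ΔL = 13×10⁻⁶ × 2.359 m × 107 = 3.2814×10⁻³ m = 3.2814 mm
Invar: ΔL = 8.52×10⁻⁷ × 2.359 m × 107 = 2.1506×10⁻⁴ m = 0.21506 mm
difference = 3.2814 − 0.21506 = 3.06634 mm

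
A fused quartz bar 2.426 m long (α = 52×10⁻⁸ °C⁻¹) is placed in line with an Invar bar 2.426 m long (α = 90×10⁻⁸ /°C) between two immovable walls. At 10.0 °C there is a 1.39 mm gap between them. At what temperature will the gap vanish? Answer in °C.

T = 413 °C

α₁L₁ = 1.26152×10⁻⁶ m/K, α₂L₂ = 2.1834×10⁻⁶ m/K → total 3.44492×10⁻⁶ m/K
ΔT = g/(α₁L₁+α₂L₂) = 1.39×10⁻³ / 3.44492×10⁻⁶ = 403.49 K
T = 10.0 + 403.49 = 413.49 °C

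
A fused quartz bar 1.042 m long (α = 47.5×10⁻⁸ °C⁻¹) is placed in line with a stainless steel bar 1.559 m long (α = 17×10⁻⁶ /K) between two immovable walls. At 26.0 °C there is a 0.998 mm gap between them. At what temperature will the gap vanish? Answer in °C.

α₁L₁ = 4.9495×10⁻⁷ m/K, α₂L₂ = 2.6503×10⁻⁵ m/K → total 2.699795×10⁻⁵ m/K
ΔT = g/(α₁L₁+α₂L₂) = 9.98×10⁻⁴ / 2.699795×10⁻⁵ = 36.966 K
T = 26.0 + 36.966 = 62.966 °C

T = 63.0 °C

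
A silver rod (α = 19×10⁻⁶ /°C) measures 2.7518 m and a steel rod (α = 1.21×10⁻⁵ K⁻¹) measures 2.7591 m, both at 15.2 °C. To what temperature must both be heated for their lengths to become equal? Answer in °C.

T = 401.5 °C

L₁(1 + α₁ΔT) = L₂(1 + α₂ΔT) ⇒ ΔT = (L₂ − L₁)/(α₁L₁ − α₂L₂)
L₂ − L₁ = 2.7591 − 2.7518 = 7.30×10⁻³ m
α₁L₁ − α₂L₂ = 19×10⁻⁶×2.7518 − 1.21×10⁻⁵×2.7591 = 1.889909×10⁻⁵ m/K
ΔT = 7.30×10⁻³ / 1.889909×10⁻⁵ = 386.262 K
T = 15.2 + 386.262 = 401.462 °C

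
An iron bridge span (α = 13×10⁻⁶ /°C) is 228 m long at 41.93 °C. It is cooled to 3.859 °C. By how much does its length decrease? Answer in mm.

|ΔT| = |3.859 − 41.93| = 38.071 K
ΔL = αL₀ΔT = (13×10⁻⁶)(228)(38.071) = 1.13×10⁻¹ m

ΔL = 113 mm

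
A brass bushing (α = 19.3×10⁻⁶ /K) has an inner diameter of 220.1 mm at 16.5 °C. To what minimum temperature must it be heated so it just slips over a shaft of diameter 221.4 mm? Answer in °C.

Required Δd = 221.4 − 220.1 = 1.3 mm
Δd = αd₀ΔT ⇒ ΔT = Δd/(αd₀) = 1.3 / (19.3×10⁻⁶ × 220.1) = 306.03 K
T_min = 16.5 + 306.03 = 322.53 °C

T = 323 °C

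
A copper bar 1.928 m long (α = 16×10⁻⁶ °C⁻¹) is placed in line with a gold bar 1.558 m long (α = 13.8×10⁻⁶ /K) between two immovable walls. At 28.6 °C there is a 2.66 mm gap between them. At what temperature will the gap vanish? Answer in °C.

Gap closes when ΔL₁ + ΔL₂ = 2.66 mm = 2.66×10⁻³ m
(α₁L₁ + α₂L₂)ΔT = g
α₁L₁ + α₂L₂ = 16×10⁻⁶×1.928 + 13.8×10⁻⁶×1.558 = 5.23484×10⁻⁵ m/K
ΔT = 2.66×10⁻³ / 5.23484×10⁻⁵ = 50.813 K
T = 28.6 + 50.813 = 79.413 °C

T = 79.4 °C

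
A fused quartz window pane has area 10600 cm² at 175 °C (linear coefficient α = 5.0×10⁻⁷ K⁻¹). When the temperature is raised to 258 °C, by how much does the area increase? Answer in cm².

ΔA = 0.880 cm²

Area coefficient ≈ 2α; |ΔT| = 83 K
ΔA = 2αA₀ΔT = 2(5.0×10⁻⁷)(10600)(83) = 0.880 cm²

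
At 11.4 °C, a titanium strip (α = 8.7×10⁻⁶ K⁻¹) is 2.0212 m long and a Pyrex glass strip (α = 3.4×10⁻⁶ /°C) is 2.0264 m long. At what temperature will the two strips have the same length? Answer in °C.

T = 497.6 °C

L₁(1 + α₁ΔT) = L₂(1 + α₂ΔT) ⇒ ΔT = (L₂ − L₁)/(α₁L₁ − α₂L₂)
L₂ − L₁ = 2.0264 − 2.0212 = 5.20×10⁻³ m
α₁L₁ − α₂L₂ = 8.7×10⁻⁶×2.0212 − 3.4×10⁻⁶×2.0264 = 1.069468×10⁻⁵ m/K
ΔT = 5.20×10⁻³ / 1.069468×10⁻⁵ = 486.223 K
T = 11.4 + 486.223 = 497.623 °C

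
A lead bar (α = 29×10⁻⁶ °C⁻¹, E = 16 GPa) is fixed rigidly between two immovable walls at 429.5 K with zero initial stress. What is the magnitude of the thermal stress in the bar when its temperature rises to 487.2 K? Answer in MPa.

σ = 26.8 MPa

Fully constrained: the free strain ε = αΔT is blocked, so σ = Eε = EαΔT.
|ΔT| = 57.7 K
σ = 16.0×10⁹ × 29×10⁻⁶ × 57.7 = 2.68×10⁷ Pa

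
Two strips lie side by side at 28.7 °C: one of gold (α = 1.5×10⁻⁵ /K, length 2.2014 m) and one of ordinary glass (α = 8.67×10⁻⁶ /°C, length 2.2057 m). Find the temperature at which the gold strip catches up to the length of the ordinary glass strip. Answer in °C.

Equal length when α₁L₁ΔT − α₂L₂ΔT = L₂ − L₁ = 4.30×10⁻³ m
α₁L₁ = 3.3021×10⁻⁵, α₂L₂ = 1.9123419×10⁻⁵ → Δ(αL) = 1.3897581×10⁻⁵ m/K
ΔT = 4.30×10⁻³ / 1.3897581×10⁻⁵ = 309.406 K, so T = 28.7 + 309.406 = 338.106 °C

T = 338.1 °C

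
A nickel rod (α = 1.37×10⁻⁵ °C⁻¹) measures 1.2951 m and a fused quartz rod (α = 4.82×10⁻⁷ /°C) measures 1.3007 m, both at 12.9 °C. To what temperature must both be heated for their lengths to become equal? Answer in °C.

T = 340.1 °C

L₁(1 + α₁ΔT) = L₂(1 + α₂ΔT) ⇒ ΔT = (L₂ − L₁)/(α₁L₁ − α₂L₂)
L₂ − L₁ = 1.3007 − 1.2951 = 5.60×10⁻³ m
α₁L₁ − α₂L₂ = 1.37×10⁻⁵×1.2951 − 4.82×10⁻⁷×1.3007 = 1.71159326×10⁻⁵ m/K
ΔT = 5.60×10⁻³ / 1.71159326×10⁻⁵ = 327.181 K
T = 12.9 + 327.181 = 340.081 °C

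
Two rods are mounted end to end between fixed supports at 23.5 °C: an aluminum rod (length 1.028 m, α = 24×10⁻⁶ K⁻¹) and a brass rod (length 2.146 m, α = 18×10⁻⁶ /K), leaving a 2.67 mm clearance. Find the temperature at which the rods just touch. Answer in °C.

T = 65.7 °C

Gap closes when ΔL₁ + ΔL₂ = 2.67 mm = 2.67×10⁻³ m
(α₁L₁ + α₂L₂)ΔT = g
α₁L₁ + α₂L₂ = 24×10⁻⁶×1.028 + 18×10⁻⁶×2.146 = 6.33×10⁻⁵ m/K
ΔT = 2.67×10⁻³ / 6.33×10⁻⁵ = 42.180 K
T = 23.5 + 42.180 = 65.680 °C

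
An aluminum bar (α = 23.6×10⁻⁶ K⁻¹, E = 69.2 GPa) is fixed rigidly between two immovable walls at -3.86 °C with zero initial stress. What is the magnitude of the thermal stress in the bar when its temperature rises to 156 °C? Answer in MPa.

Fully constrained: the free strain ε = αΔT is blocked, so σ = Eε = EαΔT.
|ΔT| = 159.86 K
σ = 69.2×10⁹ × 23.6×10⁻⁶ × 159.86 = 2.61×10⁸ Pa

σ = 261 MPa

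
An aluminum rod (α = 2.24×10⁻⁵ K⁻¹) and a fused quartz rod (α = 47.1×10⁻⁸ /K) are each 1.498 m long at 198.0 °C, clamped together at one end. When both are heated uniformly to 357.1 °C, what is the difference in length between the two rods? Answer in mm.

5.23 mm

ΔT = 159.1 K
aluminum: ΔL = 2.24×10⁻⁵ × 1.498 m × 159.1 = 5.3386×10⁻³ m = 5.3386 mm
fused quartz: ΔL = 47.1×10⁻⁸ × 1.498 m × 159.1 = 1.1225×10⁻⁴ m = 0.11225 mm
difference = 5.3386 − 0.11225 = 5.22635 mm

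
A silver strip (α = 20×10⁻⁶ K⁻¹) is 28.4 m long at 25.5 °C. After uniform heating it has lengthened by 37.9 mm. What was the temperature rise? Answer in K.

ΔT = 66.7 K

ΔL = αL₀ΔT ⇒ ΔT = ΔL / (αL₀)
ΔT = 37.9×10⁻³ m / (20×10⁻⁶ × 28.4 m) = 66.725 K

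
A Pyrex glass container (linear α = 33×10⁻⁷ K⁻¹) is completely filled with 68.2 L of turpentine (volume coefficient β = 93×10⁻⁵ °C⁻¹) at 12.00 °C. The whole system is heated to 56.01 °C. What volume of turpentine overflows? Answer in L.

2.76 L

The container also expands: β_container ≈ 3α = 9.9×10⁻⁶ /K
Net overflow = V₀(β_liq − 3α_cont)ΔT
β − 3α = 9.30×10⁻⁴ − 9.9×10⁻⁶ = 9.201×10⁻⁴ /K; ΔT = 44.01 K
ΔV = 68.2 × 9.201×10⁻⁴ × 44.01 = 2.76 L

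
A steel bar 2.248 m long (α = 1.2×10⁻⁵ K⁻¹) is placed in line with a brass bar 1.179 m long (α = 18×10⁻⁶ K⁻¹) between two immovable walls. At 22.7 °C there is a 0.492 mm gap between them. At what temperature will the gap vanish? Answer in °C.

Gap closes when ΔL₁ + ΔL₂ = 0.492 mm = 4.92×10⁻⁴ m
(α₁L₁ + α₂L₂)ΔT = g
α₁L₁ + α₂L₂ = 1.2×10⁻⁵×2.248 + 18×10⁻⁶×1.179 = 4.8198×10⁻⁵ m/K
ΔT = 4.92×10⁻⁴ / 4.8198×10⁻⁵ = 10.208 K
T = 22.7 + 10.208 = 32.908 °C

T = 32.9 °C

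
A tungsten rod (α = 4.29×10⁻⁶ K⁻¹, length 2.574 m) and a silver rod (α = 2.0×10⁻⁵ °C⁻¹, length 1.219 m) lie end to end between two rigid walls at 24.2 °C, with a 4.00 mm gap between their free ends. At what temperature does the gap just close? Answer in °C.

Gap closes when ΔL₁ + ΔL₂ = 4.00 mm = 4.00×10⁻³ m
(α₁L₁ + α₂L₂)ΔT = g
α₁L₁ + α₂L₂ = 4.29×10⁻⁶×2.574 + 2.0×10⁻⁵×1.219 = 3.542246×10⁻⁵ m/K
ΔT = 4.00×10⁻³ / 3.542246×10⁻⁵ = 112.92 K
T = 24.2 + 112.92 = 137.12 °C

T = 137 °C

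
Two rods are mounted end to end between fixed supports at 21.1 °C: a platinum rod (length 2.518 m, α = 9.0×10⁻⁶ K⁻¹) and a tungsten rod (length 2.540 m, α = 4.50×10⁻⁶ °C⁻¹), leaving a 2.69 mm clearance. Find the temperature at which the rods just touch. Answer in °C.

T = 100 °C

α₁L₁ = 2.2662×10⁻⁵ m/K, α₂L₂ = 1.143×10⁻⁵ m/K → total 3.4092×10⁻⁵ m/K
ΔT = g/(α₁L₁+α₂L₂) = 2.69×10⁻³ / 3.4092×10⁻⁵ = 78.90 K
T = 21.1 + 78.90 = 100.00 °C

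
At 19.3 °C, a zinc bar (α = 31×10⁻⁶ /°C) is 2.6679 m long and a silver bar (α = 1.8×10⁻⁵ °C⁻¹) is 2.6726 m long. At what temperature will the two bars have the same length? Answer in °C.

T = 155.1 °C

L₁(1 + α₁ΔT) = L₂(1 + α₂ΔT) ⇒ ΔT = (L₂ − L₁)/(α₁L₁ − α₂L₂)
L₂ − L₁ = 2.6726 − 2.6679 = 4.70×10⁻³ m
α₁L₁ − α₂L₂ = 31×10⁻⁶×2.6679 − 1.8×10⁻⁵×2.6726 = 3.45981×10⁻⁵ m/K
ΔT = 4.70×10⁻³ / 3.45981×10⁻⁵ = 135.846 K
T = 19.3 + 135.846 = 155.146 °C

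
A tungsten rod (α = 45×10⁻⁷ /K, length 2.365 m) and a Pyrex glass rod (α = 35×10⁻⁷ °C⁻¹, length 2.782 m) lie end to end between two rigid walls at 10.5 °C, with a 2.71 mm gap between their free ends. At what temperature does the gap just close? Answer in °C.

T = 143 °C

α₁L₁ = 1.06425×10⁻⁵ m/K, α₂L₂ = 9.737×10⁻⁶ m/K → total 2.03795×10⁻⁵ m/K
ΔT = g/(α₁L₁+α₂L₂) = 2.71×10⁻³ / 2.03795×10⁻⁵ = 132.98 K
T = 10.5 + 132.98 = 143.48 °C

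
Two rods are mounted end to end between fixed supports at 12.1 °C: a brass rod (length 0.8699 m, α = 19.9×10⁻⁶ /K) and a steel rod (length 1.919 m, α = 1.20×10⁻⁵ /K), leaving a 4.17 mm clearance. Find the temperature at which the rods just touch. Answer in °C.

Gap closes when ΔL₁ + ΔL₂ = 4.17 mm = 4.17×10⁻³ m
(α₁L₁ + α₂L₂)ΔT = g
α₁L₁ + α₂L₂ = 19.9×10⁻⁶×0.8699 + 1.20×10⁻⁵×1.919 = 4.033901×10⁻⁵ m/K
ΔT = 4.17×10⁻³ / 4.033901×10⁻⁵ = 103.37 K
T = 12.1 + 103.37 = 115.47 °C

T = 115 °C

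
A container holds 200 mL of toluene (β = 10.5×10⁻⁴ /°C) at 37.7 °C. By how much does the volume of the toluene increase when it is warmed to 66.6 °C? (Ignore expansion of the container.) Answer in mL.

ΔV = 6.07 mL

|ΔT| = |66.6 − 37.7| = 28.9 K
ΔV = βV₀ΔT = (10.5×10⁻⁴)(200)(28.9) = 6.07 mL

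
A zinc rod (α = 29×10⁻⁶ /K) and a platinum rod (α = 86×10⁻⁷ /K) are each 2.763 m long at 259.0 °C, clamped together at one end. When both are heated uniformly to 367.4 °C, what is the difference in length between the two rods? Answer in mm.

ΔT = 108.4 K
zinc: ΔL = 29×10⁻⁶ × 2.763 m × 108.4 = 8.6858×10⁻³ m = 8.6858 mm
platinum: ΔL = 86×10⁻⁷ × 2.763 m × 108.4 = 2.5758×10⁻³ m = 2.5758 mm
difference = 8.6858 − 2.5758 = 6.1100 mm

6.11 mm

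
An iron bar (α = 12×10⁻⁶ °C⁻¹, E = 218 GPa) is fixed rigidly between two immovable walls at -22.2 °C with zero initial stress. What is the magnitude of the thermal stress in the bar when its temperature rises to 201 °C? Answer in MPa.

Fully constrained: the free strain ε = αΔT is blocked, so σ = Eε = EαΔT.
|ΔT| = 223.2 K
σ = 218×10⁹ × 12×10⁻⁶ × 223.2 = 5.84×10⁸ Pa

σ = 584 MPa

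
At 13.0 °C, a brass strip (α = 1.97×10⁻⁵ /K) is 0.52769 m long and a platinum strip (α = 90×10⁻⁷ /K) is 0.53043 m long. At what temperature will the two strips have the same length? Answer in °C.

T = 500.4 °C

L₁(1 + α₁ΔT) = L₂(1 + α₂ΔT) ⇒ ΔT = (L₂ − L₁)/(α₁L₁ − α₂L₂)
L₂ − L₁ = 0.53043 − 0.52769 = 2.74×10⁻³ m
α₁L₁ − α₂L₂ = 1.97×10⁻⁵×0.52769 − 90×10⁻⁷×0.53043 = 5.621623×10⁻⁶ m/K
ΔT = 2.74×10⁻³ / 5.621623×10⁻⁶ = 487.404 K
T = 13.0 + 487.404 = 500.404 °C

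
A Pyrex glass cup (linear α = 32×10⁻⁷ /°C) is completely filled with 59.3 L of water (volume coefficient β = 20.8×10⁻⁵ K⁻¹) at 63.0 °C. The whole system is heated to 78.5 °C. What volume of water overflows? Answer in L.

The cup also expands: β_container ≈ 3α = 9.6×10⁻⁶ /K
Net overflow = V₀(β_liq − 3α_cont)ΔT
β − 3α = 2.08×10⁻⁴ − 9.6×10⁻⁶ = 1.984×10⁻⁴ /K; ΔT = 15.5 K
ΔV = 59.3 × 1.984×10⁻⁴ × 15.5 = 0.182 L

0.182 L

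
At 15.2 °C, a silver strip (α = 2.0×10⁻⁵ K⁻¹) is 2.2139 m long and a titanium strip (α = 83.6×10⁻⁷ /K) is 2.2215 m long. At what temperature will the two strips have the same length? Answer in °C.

L₁(1 + α₁ΔT) = L₂(1 + α₂ΔT) ⇒ ΔT = (L₂ − L₁)/(α₁L₁ − α₂L₂)
L₂ − L₁ = 2.2215 − 2.2139 = 7.60×10⁻³ m
α₁L₁ − α₂L₂ = 2.0×10⁻⁵×2.2139 − 83.6×10⁻⁷×2.2215 = 2.570626×10⁻⁵ m/K
ΔT = 7.60×10⁻³ / 2.570626×10⁻⁵ = 295.648 K
T = 15.2 + 295.648 = 310.848 °C

T = 310.8 °C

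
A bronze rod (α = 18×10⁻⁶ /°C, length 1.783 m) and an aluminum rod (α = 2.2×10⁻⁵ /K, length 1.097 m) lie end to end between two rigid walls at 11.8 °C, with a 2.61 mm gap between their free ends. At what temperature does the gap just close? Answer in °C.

T = 58.2 °C

α₁L₁ = 3.2094×10⁻⁵ m/K, α₂L₂ = 2.4134×10⁻⁵ m/K → total 5.6228×10⁻⁵ m/K
ΔT = g/(α₁L₁+α₂L₂) = 2.61×10⁻³ / 5.6228×10⁻⁵ = 46.418 K
T = 11.8 + 46.418 = 58.218 °C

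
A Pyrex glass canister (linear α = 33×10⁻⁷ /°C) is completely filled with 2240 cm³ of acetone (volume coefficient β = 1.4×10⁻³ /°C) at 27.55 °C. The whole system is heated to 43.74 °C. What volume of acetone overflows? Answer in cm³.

The canister also expands: β_container ≈ 3α = 9.9×10⁻⁶ /K
Net overflow = V₀(β_liq − 3α_cont)ΔT
β − 3α = 1.40×10⁻³ − 9.9×10⁻⁶ = 1.3901×10⁻³ /K; ΔT = 16.19 K
ΔV = 2240 × 1.3901×10⁻³ × 16.19 = 50.4 cm³

50.4 cm³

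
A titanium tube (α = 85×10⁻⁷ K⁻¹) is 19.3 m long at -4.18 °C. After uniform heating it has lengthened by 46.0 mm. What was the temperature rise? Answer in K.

ΔT = 280 K

ΔL = αL₀ΔT ⇒ ΔT = ΔL / (αL₀)
ΔT = 46.0×10⁻³ m / (85×10⁻⁷ × 19.3 m) = 280.40 K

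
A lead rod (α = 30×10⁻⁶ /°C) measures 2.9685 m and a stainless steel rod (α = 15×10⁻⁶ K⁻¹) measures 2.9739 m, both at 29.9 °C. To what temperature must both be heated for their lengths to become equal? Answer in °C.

T = 151.4 °C

L₁(1 + α₁ΔT) = L₂(1 + α₂ΔT) ⇒ ΔT = (L₂ − L₁)/(α₁L₁ − α₂L₂)
L₂ − L₁ = 2.9739 − 2.9685 = 5.40×10⁻³ m
α₁L₁ − α₂L₂ = 30×10⁻⁶×2.9685 − 15×10⁻⁶×2.9739 = 4.44465×10⁻⁵ m/K
ΔT = 5.40×10⁻³ / 4.44465×10⁻⁵ = 121.494 K
T = 29.9 + 121.494 = 151.394 °C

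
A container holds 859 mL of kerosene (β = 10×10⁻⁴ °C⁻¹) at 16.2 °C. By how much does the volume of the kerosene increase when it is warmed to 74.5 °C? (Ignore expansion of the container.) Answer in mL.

ΔV = 50.1 mL

|ΔT| = |74.5 − 16.2| = 58.3 K
ΔV = βV₀ΔT = (10×10⁻⁴)(859)(58.3) = 50.1 mL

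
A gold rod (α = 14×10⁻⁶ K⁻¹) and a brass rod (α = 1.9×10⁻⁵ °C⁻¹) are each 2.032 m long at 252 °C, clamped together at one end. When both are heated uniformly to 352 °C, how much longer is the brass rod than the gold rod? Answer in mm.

ΔT = 100 K
gold: ΔL = 14×10⁻⁶ × 2.032 m × 100 = 2.8448×10⁻³ m = 2.8448 mm
brass: ΔL = 1.9×10⁻⁵ × 2.032 m × 100 = 3.8608×10⁻³ m = 3.8608 mm
difference = 3.8608 − 2.8448 = 1.0160 mm

1.02 mm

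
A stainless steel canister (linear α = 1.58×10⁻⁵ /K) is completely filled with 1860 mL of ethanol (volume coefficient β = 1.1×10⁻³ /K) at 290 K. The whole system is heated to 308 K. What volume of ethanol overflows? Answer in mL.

35.2 mL

The canister also expands: β_container ≈ 3α = 4.74×10⁻⁵ /K
Net overflow = V₀(β_liq − 3α_cont)ΔT
β − 3α = 1.10×10⁻³ − 4.74×10⁻⁵ = 1.0526×10⁻³ /K; ΔT = 18 K
ΔV = 1860 × 1.0526×10⁻³ × 18 = 35.2 mL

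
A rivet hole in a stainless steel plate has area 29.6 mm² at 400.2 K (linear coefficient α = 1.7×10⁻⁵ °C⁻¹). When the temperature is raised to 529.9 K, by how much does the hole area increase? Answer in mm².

Area coefficient ≈ 2α; |ΔT| = 129.7 K
ΔA = 2αA₀ΔT = 2(1.7×10⁻⁵)(29.6)(129.7) = 0.131 mm²

ΔA = 0.131 mm²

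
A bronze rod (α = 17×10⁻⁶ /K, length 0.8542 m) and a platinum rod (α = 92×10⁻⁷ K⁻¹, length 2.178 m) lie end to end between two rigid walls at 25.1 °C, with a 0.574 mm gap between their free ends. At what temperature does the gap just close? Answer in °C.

Gap closes when ΔL₁ + ΔL₂ = 0.574 mm = 5.74×10⁻⁴ m
(α₁L₁ + α₂L₂)ΔT = g
α₁L₁ + α₂L₂ = 17×10⁻⁶×0.8542 + 92×10⁻⁷×2.178 = 3.4559×10⁻⁵ m/K
ΔT = 5.74×10⁻⁴ / 3.4559×10⁻⁵ = 16.609 K
T = 25.1 + 16.609 = 41.709 °C

T = 41.7 °C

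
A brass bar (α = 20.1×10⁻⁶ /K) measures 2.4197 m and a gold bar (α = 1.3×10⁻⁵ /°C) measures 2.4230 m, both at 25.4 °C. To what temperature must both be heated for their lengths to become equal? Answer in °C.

Equal length when α₁L₁ΔT − α₂L₂ΔT = L₂ − L₁ = 3.30×10⁻³ m
α₁L₁ = 4.863597×10⁻⁵, α₂L₂ = 3.1499×10⁻⁵ → Δ(αL) = 1.713697×10⁻⁵ m/K
ΔT = 3.30×10⁻³ / 1.713697×10⁻⁵ = 192.566 K, so T = 25.4 + 192.566 = 217.966 °C

T = 218.0 °C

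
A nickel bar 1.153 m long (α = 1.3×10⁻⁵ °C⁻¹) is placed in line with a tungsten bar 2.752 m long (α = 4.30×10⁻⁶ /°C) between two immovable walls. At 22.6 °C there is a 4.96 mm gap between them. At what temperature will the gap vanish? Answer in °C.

α₁L₁ = 1.4989×10⁻⁵ m/K, α₂L₂ = 1.18336×10⁻⁵ m/K → total 2.68226×10⁻⁵ m/K
ΔT = g/(α₁L₁+α₂L₂) = 4.96×10⁻³ / 2.68226×10⁻⁵ = 184.92 K
T = 22.6 + 184.92 = 207.52 °C

T = 208 °C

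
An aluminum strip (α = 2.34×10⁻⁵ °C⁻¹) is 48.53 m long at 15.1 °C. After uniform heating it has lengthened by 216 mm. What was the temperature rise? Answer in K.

ΔL = αL₀ΔT ⇒ ΔT = ΔL / (αL₀)
ΔT = 216×10⁻³ m / (2.34×10⁻⁵ × 48.53 m) = 190.21 K

ΔT = 190 K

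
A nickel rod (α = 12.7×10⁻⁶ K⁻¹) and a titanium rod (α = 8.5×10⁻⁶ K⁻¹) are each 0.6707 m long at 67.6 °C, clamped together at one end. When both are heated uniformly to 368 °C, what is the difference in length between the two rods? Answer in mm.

ΔT = 300.4 K
nickel: ΔL = 12.7×10⁻⁶ × 0.6707 m × 300.4 = 2.5588×10⁻³ m = 2.5588 mm
titanium: ΔL = 8.5×10⁻⁶ × 0.6707 m × 300.4 = 1.7126×10⁻³ m = 1.7126 mm
difference = 2.5588 − 1.7126 = 0.8462 mm

0.846 mm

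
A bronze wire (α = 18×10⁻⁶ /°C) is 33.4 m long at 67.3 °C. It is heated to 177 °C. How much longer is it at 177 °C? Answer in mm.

|ΔT| = |177 − 67.3| = 109.7 K
ΔL = αL₀ΔT = (18×10⁻⁶)(33.4)(109.7) = 6.60×10⁻² m

ΔL = 66.0 mm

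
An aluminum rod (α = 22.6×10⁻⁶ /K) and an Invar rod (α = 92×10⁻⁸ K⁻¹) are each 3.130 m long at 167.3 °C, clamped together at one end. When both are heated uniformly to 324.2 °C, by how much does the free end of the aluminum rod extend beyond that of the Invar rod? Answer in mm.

10.6 mm

ΔT = 156.9 K
aluminum: ΔL = 22.6×10⁻⁶ × 3.130 m × 156.9 = 1.1099×10⁻² m = 11.099 mm
Invar: ΔL = 92×10⁻⁸ × 3.130 m × 156.9 = 4.5181×10⁻⁴ m = 0.45181 mm
difference = 11.099 − 0.45181 = 10.64719 mm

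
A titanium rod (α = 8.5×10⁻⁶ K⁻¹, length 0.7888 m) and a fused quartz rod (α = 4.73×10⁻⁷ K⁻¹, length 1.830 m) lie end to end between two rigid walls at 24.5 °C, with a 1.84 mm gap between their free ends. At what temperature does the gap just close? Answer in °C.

T = 268 °C

α₁L₁ = 6.7048×10⁻⁶ m/K, α₂L₂ = 8.6559×10⁻⁷ m/K → total 7.57039×10⁻⁶ m/K
ΔT = g/(α₁L₁+α₂L₂) = 1.84×10⁻³ / 7.57039×10⁻⁶ = 243.05 K
T = 24.5 + 243.05 = 267.55 °C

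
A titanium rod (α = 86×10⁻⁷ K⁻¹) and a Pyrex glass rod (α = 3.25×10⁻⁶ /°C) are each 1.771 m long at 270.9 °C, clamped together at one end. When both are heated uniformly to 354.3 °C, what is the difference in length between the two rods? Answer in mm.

ΔT = 83.4 K
titanium: ΔL = 86×10⁻⁷ × 1.771 m × 83.4 = 1.2702×10⁻³ m = 1.2702 mm
Pyrex glass: ΔL = 3.25×10⁻⁶ × 1.771 m × 83.4 = 4.8003×10⁻⁴ m = 0.48003 mm
difference = 1.2702 − 0.48003 = 0.79017 mm

0.790 mm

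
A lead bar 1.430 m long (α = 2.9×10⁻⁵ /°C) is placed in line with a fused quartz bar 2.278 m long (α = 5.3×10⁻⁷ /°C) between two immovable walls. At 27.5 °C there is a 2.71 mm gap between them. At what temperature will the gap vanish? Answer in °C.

Gap closes when ΔL₁ + ΔL₂ = 2.71 mm = 2.71×10⁻³ m
(α₁L₁ + α₂L₂)ΔT = g
α₁L₁ + α₂L₂ = 2.9×10⁻⁵×1.430 + 5.3×10⁻⁷×2.278 = 4.267734×10⁻⁵ m/K
ΔT = 2.71×10⁻³ / 4.267734×10⁻⁵ = 63.500 K
T = 27.5 + 63.500 = 91.000 °C

T = 91.0 °C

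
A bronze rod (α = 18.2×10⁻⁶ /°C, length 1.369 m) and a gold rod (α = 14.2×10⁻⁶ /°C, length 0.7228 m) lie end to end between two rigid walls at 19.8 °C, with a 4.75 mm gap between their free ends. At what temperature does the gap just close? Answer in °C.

α₁L₁ = 2.49158×10⁻⁵ m/K, α₂L₂ = 1.026376×10⁻⁵ m/K → total 3.517956×10⁻⁵ m/K
ΔT = g/(α₁L₁+α₂L₂) = 4.75×10⁻³ / 3.517956×10⁻⁵ = 135.02 K
T = 19.8 + 135.02 = 154.82 °C

T = 155 °C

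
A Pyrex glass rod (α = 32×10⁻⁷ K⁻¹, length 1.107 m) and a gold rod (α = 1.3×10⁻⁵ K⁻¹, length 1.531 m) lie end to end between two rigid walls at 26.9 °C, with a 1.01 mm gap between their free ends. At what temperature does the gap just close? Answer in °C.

α₁L₁ = 3.5424×10⁻⁶ m/K, α₂L₂ = 1.9903×10⁻⁵ m/K → total 2.34454×10⁻⁵ m/K
ΔT = g/(α₁L₁+α₂L₂) = 1.01×10⁻³ / 2.34454×10⁻⁵ = 43.079 K
T = 26.9 + 43.079 = 69.979 °C

T = 70.0 °C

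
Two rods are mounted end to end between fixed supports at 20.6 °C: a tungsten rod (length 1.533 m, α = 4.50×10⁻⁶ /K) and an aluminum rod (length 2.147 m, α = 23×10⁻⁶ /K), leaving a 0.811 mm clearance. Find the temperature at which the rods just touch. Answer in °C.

Gap closes when ΔL₁ + ΔL₂ = 0.811 mm = 8.11×10⁻⁴ m
(α₁L₁ + α₂L₂)ΔT = g
α₁L₁ + α₂L₂ = 4.50×10⁻⁶×1.533 + 23×10⁻⁶×2.147 = 5.62795×10⁻⁵ m/K
ΔT = 8.11×10⁻⁴ / 5.62795×10⁻⁵ = 14.410 K
T = 20.6 + 14.410 = 35.010 °C

T = 35.0 °C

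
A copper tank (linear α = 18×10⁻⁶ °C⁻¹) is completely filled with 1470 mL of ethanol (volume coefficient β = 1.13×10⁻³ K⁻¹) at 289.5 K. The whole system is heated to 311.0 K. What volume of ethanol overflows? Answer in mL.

The tank also expands: β_container ≈ 3α = 5.4×10⁻⁵ /K
Net overflow = V₀(β_liq − 3α_cont)ΔT
β − 3α = 1.13×10⁻³ − 5.4×10⁻⁵ = 1.076×10⁻³ /K; ΔT = 21.5 K
ΔV = 1470 × 1.076×10⁻³ × 21.5 = 34.0 mL

34.0 mL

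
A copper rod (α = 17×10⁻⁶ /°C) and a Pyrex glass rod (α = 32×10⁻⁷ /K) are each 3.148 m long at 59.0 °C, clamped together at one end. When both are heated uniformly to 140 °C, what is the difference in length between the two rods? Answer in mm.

ΔT = 81.0 K
copper: ΔL = 17×10⁻⁶ × 3.148 m × 81.0 = 4.3348×10⁻³ m = 4.3348 mm
Pyrex glass: ΔL = 32×10⁻⁷ × 3.148 m × 81.0 = 8.1596×10⁻⁴ m = 0.81596 mm
difference = 4.3348 − 0.81596 = 3.51884 mm

3.52 mm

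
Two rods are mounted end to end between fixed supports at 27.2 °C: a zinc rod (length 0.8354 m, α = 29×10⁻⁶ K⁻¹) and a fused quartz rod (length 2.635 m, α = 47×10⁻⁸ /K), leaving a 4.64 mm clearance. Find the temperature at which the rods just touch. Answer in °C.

α₁L₁ = 2.42266×10⁻⁵ m/K, α₂L₂ = 1.23845×10⁻⁶ m/K → total 2.546505×10⁻⁵ m/K
ΔT = g/(α₁L₁+α₂L₂) = 4.64×10⁻³ / 2.546505×10⁻⁵ = 182.21 K
T = 27.2 + 182.21 = 209.41 °C

T = 209 °C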